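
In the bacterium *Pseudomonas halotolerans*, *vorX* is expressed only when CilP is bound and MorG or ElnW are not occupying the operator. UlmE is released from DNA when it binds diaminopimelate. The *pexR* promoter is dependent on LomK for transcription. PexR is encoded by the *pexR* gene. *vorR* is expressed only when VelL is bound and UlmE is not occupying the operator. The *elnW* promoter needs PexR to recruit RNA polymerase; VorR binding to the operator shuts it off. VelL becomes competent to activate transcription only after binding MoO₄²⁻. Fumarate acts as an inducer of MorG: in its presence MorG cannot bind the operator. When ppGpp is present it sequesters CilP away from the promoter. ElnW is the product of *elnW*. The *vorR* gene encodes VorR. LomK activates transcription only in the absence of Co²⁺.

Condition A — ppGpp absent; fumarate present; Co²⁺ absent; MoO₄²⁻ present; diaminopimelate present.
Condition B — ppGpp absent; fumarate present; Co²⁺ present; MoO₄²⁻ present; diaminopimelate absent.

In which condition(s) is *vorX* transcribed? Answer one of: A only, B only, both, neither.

Condition A:
ppGpp is absent, so CilP is active.
Fumarate is present, so MorG is inactive.
Co²⁺ is absent, so LomK is active.
No repressor is bound and LomK is active, so *pexR* is transcribed.
So PexR is produced and active.
MoO₄²⁻ is present, so VelL is active.
Diaminopimelate is present, so UlmE is inactive.
No repressor is bound and VelL is active, so *vorR* is transcribed.
So VorR is produced and active.
With repressor VorR bound, *elnW* is not transcribed.
So ElnW is not produced.
No repressor is bound and CilP is active, so *vorX* is transcribed.
→ *vorX* is ON in A.
Condition B:
ppGpp is absent, so CilP is active.
Fumarate is present, so MorG is inactive.
Co²⁺ is present, so LomK is inactive.
Required activator LomK is absent, so *pexR* is not transcribed.
So PexR is not produced.
MoO₄²⁻ is present, so VelL is active.
Diaminopimelate is absent, so UlmE is active.
With repressor UlmE bound, *vorR* is not transcribed.
So VorR is not produced.
Required activator PexR is absent, so *elnW* is not transcribed.
So ElnW is not produced.
No repressor is bound and CilP is active, so *vorX* is transcribed.
→ *vorX* is ON in B.

both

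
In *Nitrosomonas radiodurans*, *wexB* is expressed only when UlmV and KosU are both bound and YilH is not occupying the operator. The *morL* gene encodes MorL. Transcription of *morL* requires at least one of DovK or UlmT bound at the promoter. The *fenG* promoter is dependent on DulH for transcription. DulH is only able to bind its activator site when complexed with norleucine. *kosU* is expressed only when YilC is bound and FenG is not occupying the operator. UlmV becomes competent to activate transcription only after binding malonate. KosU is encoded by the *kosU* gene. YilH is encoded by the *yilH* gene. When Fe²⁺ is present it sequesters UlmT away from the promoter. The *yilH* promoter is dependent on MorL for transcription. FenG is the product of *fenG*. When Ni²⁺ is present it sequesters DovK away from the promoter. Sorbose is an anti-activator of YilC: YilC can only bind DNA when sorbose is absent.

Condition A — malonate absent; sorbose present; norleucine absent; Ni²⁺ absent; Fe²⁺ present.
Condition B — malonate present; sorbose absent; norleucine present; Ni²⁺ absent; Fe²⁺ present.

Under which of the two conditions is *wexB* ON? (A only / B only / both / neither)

Condition A:
Malonate is absent, so UlmV is inactive.
Sorbose is present, so YilC is inactive.
Norleucine is absent, so DulH is inactive.
Required activator DulH is absent, so *fenG* is not transcribed.
So FenG is not produced.
Required activator YilC is absent, so *kosU* is not transcribed.
So KosU is not produced.
Ni²⁺ is absent, so DovK is active.
Fe²⁺ is present, so UlmT is inactive.
Activator DovK is present, so *morL* is transcribed.
So MorL is produced and active.
No repressor is bound and MorL is active, so *yilH* is transcribed.
So YilH is produced and active.
With repressor YilH bound, *wexB* is not transcribed.
→ *wexB* is OFF in A.
Condition B:
Malonate is present, so UlmV is active.
Sorbose is absent, so YilC is active.
Norleucine is present, so DulH is active.
No repressor is bound and DulH is active, so *fenG* is transcribed.
So FenG is produced and active.
With repressor FenG bound, *kosU* is not transcribed.
So KosU is not produced.
Ni²⁺ is absent, so DovK is active.
Fe²⁺ is present, so UlmT is inactive.
Activator DovK is present, so *morL* is transcribed.
So MorL is produced and active.
No repressor is bound and MorL is active, so *yilH* is transcribed.
So YilH is produced and active.
With repressor YilH bound, *wexB* is not transcribed.
→ *wexB* is OFF in B.

neither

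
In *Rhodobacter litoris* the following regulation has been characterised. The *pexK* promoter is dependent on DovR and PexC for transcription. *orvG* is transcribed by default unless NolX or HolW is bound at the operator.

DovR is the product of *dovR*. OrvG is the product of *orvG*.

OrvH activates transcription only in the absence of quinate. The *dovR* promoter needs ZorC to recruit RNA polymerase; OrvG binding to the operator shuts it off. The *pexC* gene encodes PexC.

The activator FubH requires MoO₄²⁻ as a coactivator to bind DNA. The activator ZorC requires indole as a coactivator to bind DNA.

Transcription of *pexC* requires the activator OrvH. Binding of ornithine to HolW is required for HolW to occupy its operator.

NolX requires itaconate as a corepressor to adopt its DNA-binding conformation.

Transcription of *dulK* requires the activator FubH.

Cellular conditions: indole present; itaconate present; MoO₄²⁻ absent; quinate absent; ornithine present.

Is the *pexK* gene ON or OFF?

Indole is present, so ZorC is active.
Itaconate is present, so NolX is active.
Ornithine is present, so HolW is active.
With repressor NolX bound, *orvG* is not transcribed.
So OrvG is not produced.
No repressor is bound and ZorC is active, so *dovR* is transcribed.
So DovR is produced and active.
Quinate is absent, so OrvH is active.
No repressor is bound and OrvH is active, so *pexC* is transcribed.
So PexC is produced and active.
No repressor is bound and DovR and PexC are active, so *pexK* is transcribed.

ON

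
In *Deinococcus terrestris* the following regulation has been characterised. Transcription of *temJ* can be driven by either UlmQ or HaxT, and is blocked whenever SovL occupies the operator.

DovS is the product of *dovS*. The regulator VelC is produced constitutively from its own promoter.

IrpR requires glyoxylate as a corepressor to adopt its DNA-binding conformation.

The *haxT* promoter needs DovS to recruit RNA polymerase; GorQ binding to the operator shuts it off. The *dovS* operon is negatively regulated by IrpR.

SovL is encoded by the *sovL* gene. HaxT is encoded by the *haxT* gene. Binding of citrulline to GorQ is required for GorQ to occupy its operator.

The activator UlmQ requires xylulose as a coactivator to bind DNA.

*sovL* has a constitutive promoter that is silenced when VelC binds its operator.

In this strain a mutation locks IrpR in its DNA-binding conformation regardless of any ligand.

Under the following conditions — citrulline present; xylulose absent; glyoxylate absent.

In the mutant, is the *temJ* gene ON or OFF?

Xylulose is absent, so UlmQ is inactive.
VelC is produced constitutively and is active.
With repressor VelC bound, *sovL* is not transcribed.
So SovL is not produced.
Citrulline is present, so GorQ is active.
IrpR is constitutively active in this strain.
With repressor IrpR bound, *dovS* is not transcribed.
So DovS is not produced.
With repressor GorQ bound, *haxT* is not transcribed.
So HaxT is not produced.
No activator is available at the *temJ* promoter, so *temJ* is not transcribed.

OFF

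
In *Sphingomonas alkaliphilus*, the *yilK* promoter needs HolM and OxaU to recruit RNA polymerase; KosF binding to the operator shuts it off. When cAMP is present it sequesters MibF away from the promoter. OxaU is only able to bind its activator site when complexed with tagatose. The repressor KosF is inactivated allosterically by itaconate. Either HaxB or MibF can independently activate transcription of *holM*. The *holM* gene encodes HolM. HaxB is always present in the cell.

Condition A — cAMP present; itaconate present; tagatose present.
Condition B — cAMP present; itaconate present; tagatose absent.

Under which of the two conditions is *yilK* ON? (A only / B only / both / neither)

A only

Condition A:
HaxB is produced constitutively and is active.
cAMP is present, so MibF is inactive.
Activator HaxB is present, so *holM* is transcribed.
So HolM is produced and active.
Itaconate is present, so KosF is inactive.
Tagatose is present, so OxaU is active.
No repressor is bound and HolM and OxaU are active, so *yilK* is transcribed.
→ *yilK* is ON in A.
Condition B:
HaxB is produced constitutively and is active.
cAMP is present, so MibF is inactive.
Activator HaxB is present, so *holM* is transcribed.
So HolM is produced and active.
Itaconate is present, so KosF is inactive.
Tagatose is absent, so OxaU is inactive.
Required activator OxaU is absent, so *yilK* is not transcribed.
→ *yilK* is OFF in B.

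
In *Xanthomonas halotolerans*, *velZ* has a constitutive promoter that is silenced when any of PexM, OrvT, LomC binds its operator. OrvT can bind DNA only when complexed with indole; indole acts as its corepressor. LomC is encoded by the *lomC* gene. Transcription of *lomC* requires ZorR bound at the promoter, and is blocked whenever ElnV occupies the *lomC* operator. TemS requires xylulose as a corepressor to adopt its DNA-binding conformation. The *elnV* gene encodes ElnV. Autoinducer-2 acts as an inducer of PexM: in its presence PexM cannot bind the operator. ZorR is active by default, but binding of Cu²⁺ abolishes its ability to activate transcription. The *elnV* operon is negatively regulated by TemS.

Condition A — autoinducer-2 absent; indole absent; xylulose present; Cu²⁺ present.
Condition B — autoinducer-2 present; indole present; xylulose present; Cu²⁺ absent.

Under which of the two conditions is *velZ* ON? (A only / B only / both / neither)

Condition A:
Autoinducer-2 is absent, so PexM is active.
Indole is absent, so OrvT is inactive.
Xylulose is present, so TemS is active.
With repressor TemS bound, *elnV* is not transcribed.
So ElnV is not produced.
Cu²⁺ is present, so ZorR is inactive.
Required activator ZorR is absent, so *lomC* is not transcribed.
So LomC is not produced.
With repressor PexM bound, *velZ* is not transcribed.
→ *velZ* is OFF in A.
Condition B:
Autoinducer-2 is present, so PexM is inactive.
Indole is present, so OrvT is active.
Xylulose is present, so TemS is active.
With repressor TemS bound, *elnV* is not transcribed.
So ElnV is not produced.
Cu²⁺ is absent, so ZorR is active.
No repressor is bound and ZorR is active, so *lomC* is transcribed.
So LomC is produced and active.
With repressor OrvT bound, *velZ* is not transcribed.
→ *velZ* is OFF in B.

neither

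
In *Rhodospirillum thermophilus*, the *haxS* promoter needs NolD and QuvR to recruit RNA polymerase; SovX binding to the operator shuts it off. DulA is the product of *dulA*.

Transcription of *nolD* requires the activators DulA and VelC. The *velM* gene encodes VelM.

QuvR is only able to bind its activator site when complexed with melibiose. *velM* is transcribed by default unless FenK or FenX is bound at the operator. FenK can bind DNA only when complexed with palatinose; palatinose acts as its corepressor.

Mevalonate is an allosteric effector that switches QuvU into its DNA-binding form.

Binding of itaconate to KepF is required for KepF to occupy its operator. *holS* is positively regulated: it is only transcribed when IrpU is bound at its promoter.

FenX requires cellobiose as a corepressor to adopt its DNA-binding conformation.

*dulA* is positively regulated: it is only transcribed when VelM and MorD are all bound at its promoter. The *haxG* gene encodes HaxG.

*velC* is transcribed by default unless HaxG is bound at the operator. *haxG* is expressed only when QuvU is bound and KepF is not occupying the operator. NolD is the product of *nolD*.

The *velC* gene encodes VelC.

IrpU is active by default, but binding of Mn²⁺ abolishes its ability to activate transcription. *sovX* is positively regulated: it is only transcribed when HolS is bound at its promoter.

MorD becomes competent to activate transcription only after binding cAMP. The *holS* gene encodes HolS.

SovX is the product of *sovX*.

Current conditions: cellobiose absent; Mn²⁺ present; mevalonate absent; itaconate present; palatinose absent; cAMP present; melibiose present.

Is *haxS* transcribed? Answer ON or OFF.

Palatinose is absent, so FenK is inactive.
Cellobiose is absent, so FenX is inactive.
With no repressor bound, *velM* is transcribed.
So VelM is produced and active.
cAMP is present, so MorD is active.
No repressor is bound and VelM and MorD are active, so *dulA* is transcribed.
So DulA is produced and active.
Mevalonate is absent, so QuvU is inactive.
Itaconate is present, so KepF is active.
With repressor KepF bound, *haxG* is not transcribed.
So HaxG is not produced.
With no repressor bound, *velC* is transcribed.
So VelC is produced and active.
No repressor is bound and DulA and VelC are active, so *nolD* is transcribed.
So NolD is produced and active.
Mn²⁺ is present, so IrpU is inactive.
Required activator IrpU is absent, so *holS* is not transcribed.
So HolS is not produced.
Required activator HolS is absent, so *sovX* is not transcribed.
So SovX is not produced.
Melibiose is present, so QuvR is active.
No repressor is bound and NolD and QuvR are active, so *haxS* is transcribed.

ON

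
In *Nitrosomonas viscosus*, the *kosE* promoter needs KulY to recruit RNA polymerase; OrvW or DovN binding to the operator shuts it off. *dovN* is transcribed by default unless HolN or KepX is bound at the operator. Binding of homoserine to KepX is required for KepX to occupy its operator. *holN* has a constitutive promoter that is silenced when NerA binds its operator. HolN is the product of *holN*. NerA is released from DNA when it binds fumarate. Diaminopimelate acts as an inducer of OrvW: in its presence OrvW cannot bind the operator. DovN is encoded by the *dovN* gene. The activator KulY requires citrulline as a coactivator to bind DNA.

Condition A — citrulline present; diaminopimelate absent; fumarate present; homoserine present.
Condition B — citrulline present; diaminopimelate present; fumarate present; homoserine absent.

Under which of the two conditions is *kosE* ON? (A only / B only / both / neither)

B only

Condition A:
Citrulline is present, so KulY is active.
Diaminopimelate is absent, so OrvW is active.
Fumarate is present, so NerA is inactive.
With no repressor bound, *holN* is transcribed.
So HolN is produced and active.
Homoserine is present, so KepX is active.
With repressor HolN bound, *dovN* is not transcribed.
So DovN is not produced.
With repressor OrvW bound, *kosE* is not transcribed.
→ *kosE* is OFF in A.
Condition B:
Citrulline is present, so KulY is active.
Diaminopimelate is present, so OrvW is inactive.
Fumarate is present, so NerA is inactive.
With no repressor bound, *holN* is transcribed.
So HolN is produced and active.
Homoserine is absent, so KepX is inactive.
With repressor HolN bound, *dovN* is not transcribed.
So DovN is not produced.
No repressor is bound and KulY is active, so *kosE* is transcribed.
→ *kosE* is ON in B.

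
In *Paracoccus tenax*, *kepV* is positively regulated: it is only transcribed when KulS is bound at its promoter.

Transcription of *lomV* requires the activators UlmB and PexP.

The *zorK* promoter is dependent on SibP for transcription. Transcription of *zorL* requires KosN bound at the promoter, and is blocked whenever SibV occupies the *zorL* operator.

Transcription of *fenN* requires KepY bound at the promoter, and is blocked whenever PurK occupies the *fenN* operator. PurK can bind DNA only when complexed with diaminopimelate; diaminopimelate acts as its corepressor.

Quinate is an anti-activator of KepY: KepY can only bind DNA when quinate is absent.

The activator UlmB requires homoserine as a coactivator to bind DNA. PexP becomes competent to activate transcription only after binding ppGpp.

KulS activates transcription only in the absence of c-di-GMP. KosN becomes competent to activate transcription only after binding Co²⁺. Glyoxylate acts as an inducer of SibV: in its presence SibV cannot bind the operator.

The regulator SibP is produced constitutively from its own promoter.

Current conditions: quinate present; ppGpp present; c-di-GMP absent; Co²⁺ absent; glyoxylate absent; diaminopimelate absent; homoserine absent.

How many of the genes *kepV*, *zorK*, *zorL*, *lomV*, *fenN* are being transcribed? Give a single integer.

2

c-di-GMP is absent, so KulS is active.
No repressor is bound and KulS is active, so *kepV* is transcribed.
→ *kepV* is ON.
SibP is produced constitutively and is active.
No repressor is bound and SibP is active, so *zorK* is transcribed.
→ *zorK* is ON.
Glyoxylate is absent, so SibV is active.
Co²⁺ is absent, so KosN is inactive.
With repressor SibV bound, *zorL* is not transcribed.
→ *zorL* is OFF.
Homoserine is absent, so UlmB is inactive.
ppGpp is present, so PexP is active.
Required activator UlmB is absent, so *lomV* is not transcribed.
→ *lomV* is OFF.
Diaminopimelate is absent, so PurK is inactive.
Quinate is present, so KepY is inactive.
Required activator KepY is absent, so *fenN* is not transcribed.
→ *fenN* is OFF.
2 of the 5 genes are transcribed.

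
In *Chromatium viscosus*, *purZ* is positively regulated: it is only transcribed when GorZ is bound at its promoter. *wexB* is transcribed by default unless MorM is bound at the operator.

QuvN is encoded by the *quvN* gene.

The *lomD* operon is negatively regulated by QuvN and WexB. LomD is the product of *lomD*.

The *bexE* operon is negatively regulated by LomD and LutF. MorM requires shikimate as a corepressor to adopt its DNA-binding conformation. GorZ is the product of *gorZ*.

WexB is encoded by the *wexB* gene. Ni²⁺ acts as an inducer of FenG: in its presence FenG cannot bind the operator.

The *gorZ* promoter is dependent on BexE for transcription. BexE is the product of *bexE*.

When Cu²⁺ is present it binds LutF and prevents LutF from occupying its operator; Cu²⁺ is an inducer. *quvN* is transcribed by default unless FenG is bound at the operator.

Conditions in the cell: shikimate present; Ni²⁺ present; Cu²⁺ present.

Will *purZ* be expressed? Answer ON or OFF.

Ni²⁺ is present, so FenG is inactive.
With no repressor bound, *quvN* is transcribed.
So QuvN is produced and active.
Shikimate is present, so MorM is active.
With repressor MorM bound, *wexB* is not transcribed.
So WexB is not produced.
With repressor QuvN bound, *lomD* is not transcribed.
So LomD is not produced.
Cu²⁺ is present, so LutF is inactive.
With no repressor bound, *bexE* is transcribed.
So BexE is produced and active.
No repressor is bound and BexE is active, so *gorZ* is transcribed.
So GorZ is produced and active.
No repressor is bound and GorZ is active, so *purZ* is transcribed.

ON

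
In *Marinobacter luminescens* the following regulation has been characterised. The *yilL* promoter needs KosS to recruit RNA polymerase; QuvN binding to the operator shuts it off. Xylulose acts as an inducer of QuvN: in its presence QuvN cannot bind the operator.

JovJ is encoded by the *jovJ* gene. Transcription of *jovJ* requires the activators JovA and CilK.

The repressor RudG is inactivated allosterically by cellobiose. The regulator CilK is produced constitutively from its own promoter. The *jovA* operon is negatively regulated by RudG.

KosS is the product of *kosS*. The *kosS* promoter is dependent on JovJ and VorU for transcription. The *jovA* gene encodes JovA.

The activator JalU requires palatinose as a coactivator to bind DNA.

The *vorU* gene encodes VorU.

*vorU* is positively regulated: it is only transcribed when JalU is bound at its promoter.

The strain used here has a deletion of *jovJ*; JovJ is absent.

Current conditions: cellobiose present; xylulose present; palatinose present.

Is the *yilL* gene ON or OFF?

Xylulose is present, so QuvN is inactive.
JovJ is non-functional in this strain, so it has no effect.
Palatinose is present, so JalU is active.
No repressor is bound and JalU is active, so *vorU* is transcribed.
So VorU is produced and active.
Required activator JovJ is absent, so *kosS* is not transcribed.
So KosS is not produced.
Required activator KosS is absent, so *yilL* is not transcribed.

OFF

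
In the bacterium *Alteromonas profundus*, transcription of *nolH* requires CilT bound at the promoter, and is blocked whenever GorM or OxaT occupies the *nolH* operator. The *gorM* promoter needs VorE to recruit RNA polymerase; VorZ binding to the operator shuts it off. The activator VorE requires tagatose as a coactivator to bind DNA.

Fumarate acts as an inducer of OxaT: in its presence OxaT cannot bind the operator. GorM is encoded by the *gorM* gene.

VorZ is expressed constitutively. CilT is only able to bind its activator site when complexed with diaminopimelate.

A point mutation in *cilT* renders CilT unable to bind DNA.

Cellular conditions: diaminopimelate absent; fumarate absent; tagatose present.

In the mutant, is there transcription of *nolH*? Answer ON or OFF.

CilT is non-functional in this strain, so it has no effect.
VorZ is produced constitutively and is active.
Tagatose is present, so VorE is active.
With repressor VorZ bound, *gorM* is not transcribed.
So GorM is not produced.
Fumarate is absent, so OxaT is active.
With repressor OxaT bound, *nolH* is not transcribed.

OFF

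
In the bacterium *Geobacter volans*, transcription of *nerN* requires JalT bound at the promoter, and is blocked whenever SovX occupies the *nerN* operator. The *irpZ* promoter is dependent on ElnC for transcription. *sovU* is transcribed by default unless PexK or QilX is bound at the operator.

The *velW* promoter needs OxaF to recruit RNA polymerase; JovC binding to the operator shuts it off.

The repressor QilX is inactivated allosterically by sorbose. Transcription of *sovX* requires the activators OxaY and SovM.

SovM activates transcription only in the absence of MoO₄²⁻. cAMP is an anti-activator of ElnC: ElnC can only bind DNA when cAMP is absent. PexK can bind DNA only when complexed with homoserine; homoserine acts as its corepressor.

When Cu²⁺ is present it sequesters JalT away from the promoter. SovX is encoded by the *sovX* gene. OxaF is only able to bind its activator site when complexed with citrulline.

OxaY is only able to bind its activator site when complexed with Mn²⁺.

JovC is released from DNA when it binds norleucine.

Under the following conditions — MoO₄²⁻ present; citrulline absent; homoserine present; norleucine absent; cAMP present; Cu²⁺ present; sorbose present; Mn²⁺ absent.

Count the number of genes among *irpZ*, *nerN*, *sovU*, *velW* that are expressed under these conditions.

cAMP is present, so ElnC is inactive.
Required activator ElnC is absent, so *irpZ* is not transcribed.
→ *irpZ* is OFF.
Cu²⁺ is present, so JalT is inactive.
Mn²⁺ is absent, so OxaY is inactive.
MoO₄²⁻ is present, so SovM is inactive.
Required activator OxaY is absent, so *sovX* is not transcribed.
So SovX is not produced.
Required activator JalT is absent, so *nerN* is not transcribed.
→ *nerN* is OFF.
Homoserine is present, so PexK is active.
Sorbose is present, so QilX is inactive.
With repressor PexK bound, *sovU* is not transcribed.
→ *sovU* is OFF.
Norleucine is absent, so JovC is active.
Citrulline is absent, so OxaF is inactive.
With repressor JovC bound, *velW* is not transcribed.
→ *velW* is OFF.
0 of the 4 genes are transcribed.

0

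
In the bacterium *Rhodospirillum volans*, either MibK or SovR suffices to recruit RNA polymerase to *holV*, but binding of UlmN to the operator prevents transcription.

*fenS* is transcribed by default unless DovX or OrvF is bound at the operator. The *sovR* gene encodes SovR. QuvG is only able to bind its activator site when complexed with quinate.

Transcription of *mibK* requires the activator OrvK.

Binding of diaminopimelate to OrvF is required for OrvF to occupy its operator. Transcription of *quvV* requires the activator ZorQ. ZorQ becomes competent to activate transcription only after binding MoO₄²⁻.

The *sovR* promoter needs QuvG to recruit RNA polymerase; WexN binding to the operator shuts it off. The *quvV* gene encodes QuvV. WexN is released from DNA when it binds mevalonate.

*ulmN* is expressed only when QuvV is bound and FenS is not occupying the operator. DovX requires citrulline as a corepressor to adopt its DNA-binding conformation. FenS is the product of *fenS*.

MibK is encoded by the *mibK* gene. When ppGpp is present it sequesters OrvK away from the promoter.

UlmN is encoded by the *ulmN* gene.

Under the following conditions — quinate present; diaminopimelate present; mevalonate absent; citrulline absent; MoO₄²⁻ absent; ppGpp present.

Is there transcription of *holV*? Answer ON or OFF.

Citrulline is absent, so DovX is inactive.
Diaminopimelate is present, so OrvF is active.
With repressor OrvF bound, *fenS* is not transcribed.
So FenS is not produced.
MoO₄²⁻ is absent, so ZorQ is inactive.
Required activator ZorQ is absent, so *quvV* is not transcribed.
So QuvV is not produced.
Required activator QuvV is absent, so *ulmN* is not transcribed.
So UlmN is not produced.
ppGpp is present, so OrvK is inactive.
Required activator OrvK is absent, so *mibK* is not transcribed.
So MibK is not produced.
Quinate is present, so QuvG is active.
Mevalonate is absent, so WexN is active.
With repressor WexN bound, *sovR* is not transcribed.
So SovR is not produced.
No activator is available at the *holV* promoter, so *holV* is not transcribed.

OFF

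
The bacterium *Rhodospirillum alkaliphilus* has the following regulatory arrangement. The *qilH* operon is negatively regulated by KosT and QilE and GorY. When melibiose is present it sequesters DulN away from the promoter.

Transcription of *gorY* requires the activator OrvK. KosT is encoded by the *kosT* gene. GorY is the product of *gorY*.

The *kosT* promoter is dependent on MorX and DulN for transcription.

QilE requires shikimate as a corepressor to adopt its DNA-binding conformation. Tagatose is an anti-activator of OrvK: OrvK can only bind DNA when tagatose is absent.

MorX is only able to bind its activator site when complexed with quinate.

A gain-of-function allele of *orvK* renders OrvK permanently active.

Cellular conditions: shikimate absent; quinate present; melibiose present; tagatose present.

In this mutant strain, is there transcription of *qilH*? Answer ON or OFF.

OFF

Quinate is present, so MorX is active.
Melibiose is present, so DulN is inactive.
Required activator DulN is absent, so *kosT* is not transcribed.
So KosT is not produced.
Shikimate is absent, so QilE is inactive.
OrvK is constitutively active in this strain.
No repressor is bound and OrvK is active, so *gorY* is transcribed.
So GorY is produced and active.
With repressor GorY bound, *qilH* is not transcribed.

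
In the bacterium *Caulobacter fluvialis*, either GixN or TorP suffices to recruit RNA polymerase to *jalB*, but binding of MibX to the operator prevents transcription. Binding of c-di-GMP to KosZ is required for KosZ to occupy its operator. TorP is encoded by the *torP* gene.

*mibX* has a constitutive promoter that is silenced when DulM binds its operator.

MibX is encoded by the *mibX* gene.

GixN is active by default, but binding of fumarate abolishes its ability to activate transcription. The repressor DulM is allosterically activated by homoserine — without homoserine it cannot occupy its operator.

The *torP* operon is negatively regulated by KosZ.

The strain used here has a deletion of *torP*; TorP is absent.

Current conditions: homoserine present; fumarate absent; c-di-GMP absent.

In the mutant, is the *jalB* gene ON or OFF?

ON

Homoserine is present, so DulM is active.
With repressor DulM bound, *mibX* is not transcribed.
So MibX is not produced.
Fumarate is absent, so GixN is active.
TorP is non-functional in this strain, so it has no effect.
Activator GixN is present, so *jalB* is transcribed.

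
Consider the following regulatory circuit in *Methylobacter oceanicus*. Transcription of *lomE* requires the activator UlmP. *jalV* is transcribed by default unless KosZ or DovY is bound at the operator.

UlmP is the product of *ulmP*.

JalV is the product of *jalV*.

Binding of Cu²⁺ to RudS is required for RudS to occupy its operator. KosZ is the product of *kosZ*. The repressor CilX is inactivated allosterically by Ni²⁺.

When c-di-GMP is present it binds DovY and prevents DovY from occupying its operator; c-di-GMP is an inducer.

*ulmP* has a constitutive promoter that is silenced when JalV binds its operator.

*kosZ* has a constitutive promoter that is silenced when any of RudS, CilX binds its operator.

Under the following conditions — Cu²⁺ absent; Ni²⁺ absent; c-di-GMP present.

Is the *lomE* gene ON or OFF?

Cu²⁺ is absent, so RudS is inactive.
Ni²⁺ is absent, so CilX is active.
With repressor CilX bound, *kosZ* is not transcribed.
So KosZ is not produced.
c-di-GMP is present, so DovY is inactive.
With no repressor bound, *jalV* is transcribed.
So JalV is produced and active.
With repressor JalV bound, *ulmP* is not transcribed.
So UlmP is not produced.
Required activator UlmP is absent, so *lomE* is not transcribed.

OFF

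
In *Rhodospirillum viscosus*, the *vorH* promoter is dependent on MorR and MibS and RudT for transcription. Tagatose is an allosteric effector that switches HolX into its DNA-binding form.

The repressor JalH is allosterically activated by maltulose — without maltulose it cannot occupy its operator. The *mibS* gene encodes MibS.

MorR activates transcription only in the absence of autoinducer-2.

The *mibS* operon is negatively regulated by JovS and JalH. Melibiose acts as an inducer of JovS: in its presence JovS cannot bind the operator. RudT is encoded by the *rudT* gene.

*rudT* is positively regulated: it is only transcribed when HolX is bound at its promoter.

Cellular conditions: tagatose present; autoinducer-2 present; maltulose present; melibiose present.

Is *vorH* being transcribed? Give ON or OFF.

OFF

Autoinducer-2 is present, so MorR is inactive.
Melibiose is present, so JovS is inactive.
Maltulose is present, so JalH is active.
With repressor JalH bound, *mibS* is not transcribed.
So MibS is not produced.
Tagatose is present, so HolX is active.
No repressor is bound and HolX is active, so *rudT* is transcribed.
So RudT is produced and active.
Required activator MorR is absent, so *vorH* is not transcribed.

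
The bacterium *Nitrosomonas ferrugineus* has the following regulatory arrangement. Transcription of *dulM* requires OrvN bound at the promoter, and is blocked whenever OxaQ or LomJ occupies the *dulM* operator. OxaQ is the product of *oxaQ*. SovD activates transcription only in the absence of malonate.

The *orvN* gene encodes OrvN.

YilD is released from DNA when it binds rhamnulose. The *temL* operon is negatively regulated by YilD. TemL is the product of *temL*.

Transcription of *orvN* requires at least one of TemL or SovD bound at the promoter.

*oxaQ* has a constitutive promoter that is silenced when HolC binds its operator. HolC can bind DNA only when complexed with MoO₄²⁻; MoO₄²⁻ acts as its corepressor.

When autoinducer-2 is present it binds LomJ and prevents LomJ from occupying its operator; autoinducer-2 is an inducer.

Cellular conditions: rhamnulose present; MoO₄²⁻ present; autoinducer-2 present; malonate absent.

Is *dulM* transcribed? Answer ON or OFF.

ON

Rhamnulose is present, so YilD is inactive.
With no repressor bound, *temL* is transcribed.
So TemL is produced and active.
Malonate is absent, so SovD is active.
Activator TemL is present, so *orvN* is transcribed.
So OrvN is produced and active.
MoO₄²⁻ is present, so HolC is active.
With repressor HolC bound, *oxaQ* is not transcribed.
So OxaQ is not produced.
Autoinducer-2 is present, so LomJ is inactive.
No repressor is bound and OrvN is active, so *dulM* is transcribed.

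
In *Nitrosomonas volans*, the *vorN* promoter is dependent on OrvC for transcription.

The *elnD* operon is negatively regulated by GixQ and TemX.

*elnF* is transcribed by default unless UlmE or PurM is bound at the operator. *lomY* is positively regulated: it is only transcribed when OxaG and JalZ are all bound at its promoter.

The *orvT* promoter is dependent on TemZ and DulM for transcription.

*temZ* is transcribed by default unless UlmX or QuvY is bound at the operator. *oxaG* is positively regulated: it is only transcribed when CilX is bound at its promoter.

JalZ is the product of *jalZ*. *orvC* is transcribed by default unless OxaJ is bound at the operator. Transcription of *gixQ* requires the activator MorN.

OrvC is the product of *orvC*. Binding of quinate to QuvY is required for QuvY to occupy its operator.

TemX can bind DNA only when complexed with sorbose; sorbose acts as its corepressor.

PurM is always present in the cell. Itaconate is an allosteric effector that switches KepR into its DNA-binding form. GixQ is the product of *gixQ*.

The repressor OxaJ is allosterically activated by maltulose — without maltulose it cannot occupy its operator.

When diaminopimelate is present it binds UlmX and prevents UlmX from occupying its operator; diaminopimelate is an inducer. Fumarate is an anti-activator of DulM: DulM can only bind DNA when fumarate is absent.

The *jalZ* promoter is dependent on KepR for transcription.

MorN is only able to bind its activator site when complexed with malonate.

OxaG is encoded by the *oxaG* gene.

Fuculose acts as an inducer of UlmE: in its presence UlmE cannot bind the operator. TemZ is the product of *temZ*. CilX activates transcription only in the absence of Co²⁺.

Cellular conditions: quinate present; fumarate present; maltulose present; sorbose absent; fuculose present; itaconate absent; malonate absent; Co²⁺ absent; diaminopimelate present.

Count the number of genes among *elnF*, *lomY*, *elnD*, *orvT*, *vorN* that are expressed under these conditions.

Fuculose is present, so UlmE is inactive.
PurM is produced constitutively and is active.
With repressor PurM bound, *elnF* is not transcribed.
→ *elnF* is OFF.
Co²⁺ is absent, so CilX is active.
No repressor is bound and CilX is active, so *oxaG* is transcribed.
So OxaG is produced and active.
Itaconate is absent, so KepR is inactive.
Required activator KepR is absent, so *jalZ* is not transcribed.
So JalZ is not produced.
Required activator JalZ is absent, so *lomY* is not transcribed.
→ *lomY* is OFF.
Malonate is absent, so MorN is inactive.
Required activator MorN is absent, so *gixQ* is not transcribed.
So GixQ is not produced.
Sorbose is absent, so TemX is inactive.
With no repressor bound, *elnD* is transcribed.
→ *elnD* is ON.
Diaminopimelate is present, so UlmX is inactive.
Quinate is present, so QuvY is active.
With repressor QuvY bound, *temZ* is not transcribed.
So TemZ is not produced.
Fumarate is present, so DulM is inactive.
Required activator TemZ is absent, so *orvT* is not transcribed.
→ *orvT* is OFF.
Maltulose is present, so OxaJ is active.
With repressor OxaJ bound, *orvC* is not transcribed.
So OrvC is not produced.
Required activator OrvC is absent, so *vorN* is not transcribed.
→ *vorN* is OFF.
1 of the 5 genes is transcribed.

1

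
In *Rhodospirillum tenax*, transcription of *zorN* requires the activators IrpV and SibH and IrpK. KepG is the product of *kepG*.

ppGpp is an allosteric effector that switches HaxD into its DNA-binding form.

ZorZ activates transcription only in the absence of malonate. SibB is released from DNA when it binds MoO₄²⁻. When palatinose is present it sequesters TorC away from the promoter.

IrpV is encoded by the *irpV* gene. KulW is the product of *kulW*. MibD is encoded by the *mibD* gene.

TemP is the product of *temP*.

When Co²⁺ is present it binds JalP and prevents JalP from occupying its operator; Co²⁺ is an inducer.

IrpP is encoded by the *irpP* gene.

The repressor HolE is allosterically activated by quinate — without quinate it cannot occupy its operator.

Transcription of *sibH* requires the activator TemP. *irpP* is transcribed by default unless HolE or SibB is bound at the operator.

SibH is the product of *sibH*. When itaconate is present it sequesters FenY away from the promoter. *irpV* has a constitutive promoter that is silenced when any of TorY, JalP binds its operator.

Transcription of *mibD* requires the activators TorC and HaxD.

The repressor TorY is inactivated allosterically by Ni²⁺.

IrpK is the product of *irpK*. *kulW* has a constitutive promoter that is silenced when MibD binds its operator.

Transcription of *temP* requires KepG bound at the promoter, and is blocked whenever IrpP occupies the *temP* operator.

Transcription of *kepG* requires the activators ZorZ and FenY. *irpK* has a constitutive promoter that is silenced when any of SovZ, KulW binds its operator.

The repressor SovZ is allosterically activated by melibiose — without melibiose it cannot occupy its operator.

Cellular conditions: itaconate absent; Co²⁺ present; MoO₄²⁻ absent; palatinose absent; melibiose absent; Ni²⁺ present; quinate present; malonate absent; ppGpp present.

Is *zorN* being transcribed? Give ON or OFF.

Ni²⁺ is present, so TorY is inactive.
Co²⁺ is present, so JalP is inactive.
With no repressor bound, *irpV* is transcribed.
So IrpV is produced and active.
Quinate is present, so HolE is active.
MoO₄²⁻ is absent, so SibB is active.
With repressor HolE bound, *irpP* is not transcribed.
So IrpP is not produced.
Malonate is absent, so ZorZ is active.
Itaconate is absent, so FenY is active.
No repressor is bound and ZorZ and FenY are active, so *kepG* is transcribed.
So KepG is produced and active.
No repressor is bound and KepG is active, so *temP* is transcribed.
So TemP is produced and active.
No repressor is bound and TemP is active, so *sibH* is transcribed.
So SibH is produced and active.
Melibiose is absent, so SovZ is inactive.
Palatinose is absent, so TorC is active.
ppGpp is present, so HaxD is active.
No repressor is bound and TorC and HaxD are active, so *mibD* is transcribed.
So MibD is produced and active.
With repressor MibD bound, *kulW* is not transcribed.
So KulW is not produced.
With no repressor bound, *irpK* is transcribed.
So IrpK is produced and active.
No repressor is bound and IrpV and SibH and IrpK are active, so *zorN* is transcribed.

ON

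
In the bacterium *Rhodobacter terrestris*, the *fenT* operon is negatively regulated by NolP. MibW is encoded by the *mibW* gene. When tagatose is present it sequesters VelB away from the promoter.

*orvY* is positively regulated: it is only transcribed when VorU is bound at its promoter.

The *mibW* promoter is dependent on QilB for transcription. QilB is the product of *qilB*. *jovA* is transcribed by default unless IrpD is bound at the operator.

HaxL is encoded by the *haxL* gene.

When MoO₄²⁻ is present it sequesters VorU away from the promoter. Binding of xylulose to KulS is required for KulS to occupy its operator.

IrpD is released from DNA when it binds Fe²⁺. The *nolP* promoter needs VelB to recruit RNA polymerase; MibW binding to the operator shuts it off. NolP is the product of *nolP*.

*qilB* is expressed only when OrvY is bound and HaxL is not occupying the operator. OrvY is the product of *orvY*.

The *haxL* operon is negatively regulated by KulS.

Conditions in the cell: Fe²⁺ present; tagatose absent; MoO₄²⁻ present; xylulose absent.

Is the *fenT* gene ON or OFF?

MoO₄²⁻ is present, so VorU is inactive.
Required activator VorU is absent, so *orvY* is not transcribed.
So OrvY is not produced.
Xylulose is absent, so KulS is inactive.
With no repressor bound, *haxL* is transcribed.
So HaxL is produced and active.
With repressor HaxL bound, *qilB* is not transcribed.
So QilB is not produced.
Required activator QilB is absent, so *mibW* is not transcribed.
So MibW is not produced.
Tagatose is absent, so VelB is active.
No repressor is bound and VelB is active, so *nolP* is transcribed.
So NolP is produced and active.
With repressor NolP bound, *fenT* is not transcribed.

OFF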